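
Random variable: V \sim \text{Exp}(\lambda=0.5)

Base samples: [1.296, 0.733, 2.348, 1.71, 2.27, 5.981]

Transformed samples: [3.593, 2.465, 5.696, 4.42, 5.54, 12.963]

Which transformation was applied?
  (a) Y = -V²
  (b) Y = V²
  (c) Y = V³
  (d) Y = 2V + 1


Checking option (d) Y = 2V + 1:
  V = 1.296 -> Y = 3.593 ✓
  V = 0.733 -> Y = 2.465 ✓
  V = 2.348 -> Y = 5.696 ✓
All samples match this transformation.

(d) 2V + 1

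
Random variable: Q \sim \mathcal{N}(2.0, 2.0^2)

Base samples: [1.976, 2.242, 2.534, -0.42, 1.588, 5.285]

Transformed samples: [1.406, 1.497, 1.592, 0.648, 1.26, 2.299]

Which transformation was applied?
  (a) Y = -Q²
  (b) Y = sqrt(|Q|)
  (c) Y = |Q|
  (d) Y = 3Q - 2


Checking option (b) Y = sqrt(|Q|):
  Q = 1.976 -> Y = 1.406 ✓
  Q = 2.242 -> Y = 1.497 ✓
  Q = 2.534 -> Y = 1.592 ✓
All samples match this transformation.

(b) sqrt(|Q|)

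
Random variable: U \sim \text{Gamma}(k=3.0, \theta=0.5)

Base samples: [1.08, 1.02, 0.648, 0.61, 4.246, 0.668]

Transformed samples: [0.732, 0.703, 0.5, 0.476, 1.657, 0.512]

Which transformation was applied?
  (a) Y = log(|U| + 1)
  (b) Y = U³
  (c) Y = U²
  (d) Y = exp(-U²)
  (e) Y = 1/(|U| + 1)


Checking option (a) Y = log(|U| + 1):
  U = 1.08 -> Y = 0.732 ✓
  U = 1.02 -> Y = 0.703 ✓
  U = 0.648 -> Y = 0.5 ✓
All samples match this transformation.

(a) log(|U| + 1)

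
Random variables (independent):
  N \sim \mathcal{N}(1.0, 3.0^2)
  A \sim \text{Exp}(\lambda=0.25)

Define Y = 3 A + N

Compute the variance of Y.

For independent RVs: Var(aX + bY) = a²Var(X) + b²Var(Y)
Var(N) = 9
Var(A) = 16
Var(Y) = 1²*9 + 3²*16
= 1*9 + 9*16 = 153

153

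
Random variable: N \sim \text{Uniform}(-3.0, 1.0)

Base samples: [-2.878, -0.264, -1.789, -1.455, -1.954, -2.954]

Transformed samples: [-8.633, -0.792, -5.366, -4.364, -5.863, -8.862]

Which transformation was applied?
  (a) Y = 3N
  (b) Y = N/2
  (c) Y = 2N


Checking option (a) Y = 3N:
  N = -2.878 -> Y = -8.633 ✓
  N = -0.264 -> Y = -0.792 ✓
  N = -1.789 -> Y = -5.366 ✓
All samples match this transformation.

(a) 3N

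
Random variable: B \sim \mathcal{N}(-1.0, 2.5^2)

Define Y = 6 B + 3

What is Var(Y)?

For Y = aB + b: Var(Y) = a² * Var(B)
Var(B) = 2.5^2 = 6.25
Var(Y) = 6² * 6.25 = 36 * 6.25 = 225

225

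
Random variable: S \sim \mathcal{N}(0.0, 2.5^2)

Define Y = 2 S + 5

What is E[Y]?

For Y = 2S + 5:
E[Y] = 2 * E[S] + 5
E[S] = 0.0 = 0
E[Y] = 2 * 0 + 5 = 5

5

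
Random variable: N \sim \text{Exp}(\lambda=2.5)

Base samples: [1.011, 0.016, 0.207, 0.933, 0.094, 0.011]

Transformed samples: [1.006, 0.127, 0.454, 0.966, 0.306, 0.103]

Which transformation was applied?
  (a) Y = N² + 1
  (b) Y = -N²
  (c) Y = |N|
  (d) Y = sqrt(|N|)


Checking option (d) Y = sqrt(|N|):
  N = 1.011 -> Y = 1.006 ✓
  N = 0.016 -> Y = 0.127 ✓
  N = 0.207 -> Y = 0.454 ✓
All samples match this transformation.

(d) sqrt(|N|)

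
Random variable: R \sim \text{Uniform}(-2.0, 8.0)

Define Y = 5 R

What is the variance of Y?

For Y = aR + b: Var(Y) = a² * Var(R)
Var(R) = (8 + 2)^2/12 = 8.3333333
Var(Y) = 5² * 8.3333333 = 25 * 8.3333333 = 208.33333

208.33333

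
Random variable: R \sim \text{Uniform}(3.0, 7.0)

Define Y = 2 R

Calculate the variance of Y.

For Y = aR + b: Var(Y) = a² * Var(R)
Var(R) = (7 - 3)^2/12 = 1.3333333
Var(Y) = 2² * 1.3333333 = 4 * 1.3333333 = 5.3333333

5.3333333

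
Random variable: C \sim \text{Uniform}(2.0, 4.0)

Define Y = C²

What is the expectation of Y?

E[C²] = Var(C) + (E[C])² = 0.33333333 + 9 = 9.3333333

9.3333333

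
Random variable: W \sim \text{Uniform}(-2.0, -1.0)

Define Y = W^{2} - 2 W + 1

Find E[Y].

E[Y] = 1*E[W²] - 2*E[W] + 1
E[W] = -1.5
E[W²] = Var(W) + (E[W])² = 0.083333333 + 2.25 = 2.3333333
E[Y] = 1*2.3333333 - 2*(-1.5) + 1 = 6.3333333

6.3333333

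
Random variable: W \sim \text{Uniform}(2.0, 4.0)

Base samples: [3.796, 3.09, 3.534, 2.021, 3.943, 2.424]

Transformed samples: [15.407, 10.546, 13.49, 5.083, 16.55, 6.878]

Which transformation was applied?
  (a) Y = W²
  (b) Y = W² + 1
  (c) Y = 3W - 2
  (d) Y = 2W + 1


Checking option (b) Y = W² + 1:
  W = 3.796 -> Y = 15.407 ✓
  W = 3.09 -> Y = 10.546 ✓
  W = 3.534 -> Y = 13.49 ✓
All samples match this transformation.

(b) W² + 1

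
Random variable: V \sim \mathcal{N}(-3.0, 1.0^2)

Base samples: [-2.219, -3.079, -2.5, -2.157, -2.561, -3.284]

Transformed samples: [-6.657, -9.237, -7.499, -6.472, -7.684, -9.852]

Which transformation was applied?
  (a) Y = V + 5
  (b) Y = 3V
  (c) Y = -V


Checking option (b) Y = 3V:
  V = -2.219 -> Y = -6.657 ✓
  V = -3.079 -> Y = -9.237 ✓
  V = -2.5 -> Y = -7.499 ✓
All samples match this transformation.

(b) 3V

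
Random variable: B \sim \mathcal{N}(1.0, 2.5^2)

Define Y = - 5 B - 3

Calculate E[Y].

For Y = -5B - 3:
E[Y] = -5 * E[B] - 3
E[B] = 1.0 = 1
E[Y] = -5 * 1 - 3 = -8

-8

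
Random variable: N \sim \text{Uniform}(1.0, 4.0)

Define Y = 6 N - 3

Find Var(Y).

For Y = aN + b: Var(Y) = a² * Var(N)
Var(N) = (4 - 1)^2/12 = 0.75
Var(Y) = 6² * 0.75 = 36 * 0.75 = 27

27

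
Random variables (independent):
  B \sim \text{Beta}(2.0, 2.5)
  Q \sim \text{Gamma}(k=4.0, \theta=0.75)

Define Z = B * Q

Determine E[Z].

For independent RVs: E[XY] = E[X]*E[Y]
E[B] = 0.44444444
E[Q] = 3
E[Z] = 0.44444444 * 3 = 1.3333333

1.3333333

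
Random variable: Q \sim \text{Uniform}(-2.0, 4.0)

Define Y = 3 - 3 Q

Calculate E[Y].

For Y = -3Q + 3:
E[Y] = -3 * E[Q] + 3
E[Q] = (-2 + 4)/2 = 1
E[Y] = -3 * 1 + 3 = 0

0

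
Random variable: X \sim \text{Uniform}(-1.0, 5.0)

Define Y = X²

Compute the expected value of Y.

Using E[X²] = Var(X) + (E[X])²:
E[X] = 2
Var(X) = (5 + 1)^2/12 = 3
E[X²] = 3 + 2² = 3 + 4 = 7

7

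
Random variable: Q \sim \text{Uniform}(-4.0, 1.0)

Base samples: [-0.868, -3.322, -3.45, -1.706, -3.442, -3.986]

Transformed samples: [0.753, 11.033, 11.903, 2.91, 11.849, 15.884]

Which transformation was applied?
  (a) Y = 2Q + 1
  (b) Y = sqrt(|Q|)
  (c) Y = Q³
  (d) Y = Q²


Checking option (d) Y = Q²:
  Q = -0.868 -> Y = 0.753 ✓
  Q = -3.322 -> Y = 11.033 ✓
  Q = -3.45 -> Y = 11.903 ✓
All samples match this transformation.

(d) Q²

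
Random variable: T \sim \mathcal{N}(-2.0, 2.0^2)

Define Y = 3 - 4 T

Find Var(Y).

For Y = aT + b: Var(Y) = a² * Var(T)
Var(T) = 2.0^2 = 4
Var(Y) = (-4)² * 4 = 16 * 4 = 64

64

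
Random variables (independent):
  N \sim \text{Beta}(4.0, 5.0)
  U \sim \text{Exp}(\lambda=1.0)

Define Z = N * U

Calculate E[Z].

For independent RVs: E[XY] = E[X]*E[Y]
E[N] = 0.44444444
E[U] = 1
E[Z] = 0.44444444 * 1 = 0.44444444

0.44444444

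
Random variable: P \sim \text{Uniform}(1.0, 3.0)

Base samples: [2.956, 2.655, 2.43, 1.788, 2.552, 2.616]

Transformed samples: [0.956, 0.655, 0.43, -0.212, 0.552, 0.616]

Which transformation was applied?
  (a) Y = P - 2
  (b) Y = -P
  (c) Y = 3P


Checking option (a) Y = P - 2:
  P = 2.956 -> Y = 0.956 ✓
  P = 2.655 -> Y = 0.655 ✓
  P = 2.43 -> Y = 0.43 ✓
All samples match this transformation.

(a) P - 2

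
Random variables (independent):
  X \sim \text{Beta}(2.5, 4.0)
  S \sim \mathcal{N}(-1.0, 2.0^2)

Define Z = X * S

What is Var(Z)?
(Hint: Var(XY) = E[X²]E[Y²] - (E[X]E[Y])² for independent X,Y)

Var(XY) = E[X²]E[Y²] - (E[X]E[Y])²
E[X] = 0.38461538, Var(X) = 0.031558185
E[S] = -1, Var(S) = 4
E[X²] = 0.031558185 + 0.38461538² = 0.17948718
E[S²] = 4 + (-1)² = 5
Var(Z) = 0.17948718*5 - (0.38461538*(-1))²
= 0.8974359 - 0.14792899 = 0.7495069

0.7495069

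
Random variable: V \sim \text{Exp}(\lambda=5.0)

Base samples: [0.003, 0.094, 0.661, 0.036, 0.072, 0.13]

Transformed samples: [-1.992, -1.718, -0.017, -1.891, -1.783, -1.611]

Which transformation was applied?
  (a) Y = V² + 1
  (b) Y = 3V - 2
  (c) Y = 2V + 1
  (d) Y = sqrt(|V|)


Checking option (b) Y = 3V - 2:
  V = 0.003 -> Y = -1.992 ✓
  V = 0.094 -> Y = -1.718 ✓
  V = 0.661 -> Y = -0.017 ✓
All samples match this transformation.

(b) 3V - 2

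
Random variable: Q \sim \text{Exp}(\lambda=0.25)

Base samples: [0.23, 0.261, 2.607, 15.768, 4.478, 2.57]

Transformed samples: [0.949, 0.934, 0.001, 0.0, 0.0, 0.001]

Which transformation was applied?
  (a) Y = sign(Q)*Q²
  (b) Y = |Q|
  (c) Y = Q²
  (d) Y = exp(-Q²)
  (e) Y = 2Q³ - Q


Checking option (d) Y = exp(-Q²):
  Q = 0.23 -> Y = 0.949 ✓
  Q = 0.261 -> Y = 0.934 ✓
  Q = 2.607 -> Y = 0.001 ✓
All samples match this transformation.

(d) exp(-Q²)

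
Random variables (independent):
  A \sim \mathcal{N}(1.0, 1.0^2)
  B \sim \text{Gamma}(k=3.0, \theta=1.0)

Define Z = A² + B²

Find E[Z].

E[Z] = E[A²] + E[B²]
E[A²] = Var(A) + E[A]² = 1 + 1 = 2
E[B²] = Var(B) + E[B]² = 3 + 9 = 12
E[Z] = 2 + 12 = 14

14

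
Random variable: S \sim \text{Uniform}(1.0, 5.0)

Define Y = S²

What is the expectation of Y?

E[S²] = Var(S) + (E[S])² = 1.3333333 + 9 = 10.333333

10.333333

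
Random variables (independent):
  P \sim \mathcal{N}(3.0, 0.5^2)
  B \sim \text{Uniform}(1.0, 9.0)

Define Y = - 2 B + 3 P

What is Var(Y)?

For independent RVs: Var(aX + bY) = a²Var(X) + b²Var(Y)
Var(P) = 0.25
Var(B) = 5.3333333
Var(Y) = 3²*0.25 + (-2)²*5.3333333
= 9*0.25 + 4*5.3333333 = 23.583333

23.583333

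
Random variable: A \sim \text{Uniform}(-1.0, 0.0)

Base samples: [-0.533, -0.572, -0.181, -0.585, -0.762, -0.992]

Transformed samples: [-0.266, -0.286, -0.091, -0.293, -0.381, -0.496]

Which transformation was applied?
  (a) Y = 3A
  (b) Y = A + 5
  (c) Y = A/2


Checking option (c) Y = A/2:
  A = -0.533 -> Y = -0.266 ✓
  A = -0.572 -> Y = -0.286 ✓
  A = -0.181 -> Y = -0.091 ✓
All samples match this transformation.

(c) A/2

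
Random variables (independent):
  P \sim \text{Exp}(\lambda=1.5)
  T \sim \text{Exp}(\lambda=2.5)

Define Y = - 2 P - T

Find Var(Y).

For independent RVs: Var(aX + bY) = a²Var(X) + b²Var(Y)
Var(P) = 0.44444444
Var(T) = 0.16
Var(Y) = (-2)²*0.44444444 + (-1)²*0.16
= 4*0.44444444 + 1*0.16 = 1.9377778

1.9377778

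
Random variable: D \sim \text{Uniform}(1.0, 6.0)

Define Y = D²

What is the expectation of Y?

E[D²] = Var(D) + (E[D])² = 2.0833333 + 12.25 = 14.333333

14.333333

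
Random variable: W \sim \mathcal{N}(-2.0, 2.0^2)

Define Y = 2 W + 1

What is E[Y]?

For Y = 2W + 1:
E[Y] = 2 * E[W] + 1
E[W] = -2.0 = -2
E[Y] = 2 * (-2) + 1 = -3

-3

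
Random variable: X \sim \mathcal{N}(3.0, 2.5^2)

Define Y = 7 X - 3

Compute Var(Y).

For Y = aX + b: Var(Y) = a² * Var(X)
Var(X) = 2.5^2 = 6.25
Var(Y) = 7² * 6.25 = 49 * 6.25 = 306.25

306.25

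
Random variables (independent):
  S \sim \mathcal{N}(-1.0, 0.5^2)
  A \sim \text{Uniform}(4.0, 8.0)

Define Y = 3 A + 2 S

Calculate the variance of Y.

For independent RVs: Var(aX + bY) = a²Var(X) + b²Var(Y)
Var(S) = 0.25
Var(A) = 1.3333333
Var(Y) = 2²*0.25 + 3²*1.3333333
= 4*0.25 + 9*1.3333333 = 13

13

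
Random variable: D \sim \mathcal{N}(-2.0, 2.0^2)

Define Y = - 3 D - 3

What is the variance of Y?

For Y = aD + b: Var(Y) = a² * Var(D)
Var(D) = 2.0^2 = 4
Var(Y) = (-3)² * 4 = 9 * 4 = 36

36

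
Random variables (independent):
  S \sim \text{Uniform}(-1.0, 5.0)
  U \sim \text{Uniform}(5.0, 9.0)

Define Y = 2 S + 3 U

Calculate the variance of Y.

For independent RVs: Var(aX + bY) = a²Var(X) + b²Var(Y)
Var(S) = 3
Var(U) = 1.3333333
Var(Y) = 2²*3 + 3²*1.3333333
= 4*3 + 9*1.3333333 = 24

24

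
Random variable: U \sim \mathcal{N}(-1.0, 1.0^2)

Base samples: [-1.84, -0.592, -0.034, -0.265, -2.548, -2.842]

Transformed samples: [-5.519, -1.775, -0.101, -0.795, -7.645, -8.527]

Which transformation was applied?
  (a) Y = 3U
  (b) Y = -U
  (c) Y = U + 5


Checking option (a) Y = 3U:
  U = -1.84 -> Y = -5.519 ✓
  U = -0.592 -> Y = -1.775 ✓
  U = -0.034 -> Y = -0.101 ✓
All samples match this transformation.

(a) 3U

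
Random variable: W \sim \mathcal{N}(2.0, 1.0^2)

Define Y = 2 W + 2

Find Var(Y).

For Y = aW + b: Var(Y) = a² * Var(W)
Var(W) = 1.0^2 = 1
Var(Y) = 2² * 1 = 4 * 1 = 4

4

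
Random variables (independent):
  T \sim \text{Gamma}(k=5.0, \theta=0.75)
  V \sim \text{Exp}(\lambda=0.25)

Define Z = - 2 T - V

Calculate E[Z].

E[Z] = -2*E[T] - 1*E[V]
E[T] = 3.75
E[V] = 4
E[Z] = -2*3.75 - 1*4 = -11.5

-11.5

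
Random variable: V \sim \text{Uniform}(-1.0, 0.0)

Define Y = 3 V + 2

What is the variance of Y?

For Y = aV + b: Var(Y) = a² * Var(V)
Var(V) = (0 + 1)^2/12 = 0.083333333
Var(Y) = 3² * 0.083333333 = 9 * 0.083333333 = 0.75

0.75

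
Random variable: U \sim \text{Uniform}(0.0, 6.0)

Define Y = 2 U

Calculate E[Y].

For Y = 2U:
E[Y] = 2 * E[U]
E[U] = (0 + 6)/2 = 3
E[Y] = 2 * 3 = 6

6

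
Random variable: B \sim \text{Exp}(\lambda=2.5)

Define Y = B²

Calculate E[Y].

E[B²] = Var(B) + (E[B])² = 0.16 + 0.16 = 0.32

0.32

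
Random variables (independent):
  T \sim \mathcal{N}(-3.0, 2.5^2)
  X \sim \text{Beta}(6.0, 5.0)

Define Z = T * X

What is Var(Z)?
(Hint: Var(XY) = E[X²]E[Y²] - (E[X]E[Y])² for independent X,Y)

Var(XY) = E[X²]E[Y²] - (E[X]E[Y])²
E[T] = -3, Var(T) = 6.25
E[X] = 0.54545455, Var(X) = 0.020661157
E[T²] = 6.25 + (-3)² = 15.25
E[X²] = 0.020661157 + 0.54545455² = 0.31818182
Var(Z) = 15.25*0.31818182 - (-3*0.54545455)²
= 4.8522727 - 2.677686 = 2.1745868

2.1745868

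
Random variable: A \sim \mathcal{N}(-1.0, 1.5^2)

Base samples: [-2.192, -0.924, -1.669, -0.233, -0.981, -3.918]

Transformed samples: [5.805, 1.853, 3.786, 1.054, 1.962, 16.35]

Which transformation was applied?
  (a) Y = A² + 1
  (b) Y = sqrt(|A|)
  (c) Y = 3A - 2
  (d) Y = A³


Checking option (a) Y = A² + 1:
  A = -2.192 -> Y = 5.805 ✓
  A = -0.924 -> Y = 1.853 ✓
  A = -1.669 -> Y = 3.786 ✓
All samples match this transformation.

(a) A² + 1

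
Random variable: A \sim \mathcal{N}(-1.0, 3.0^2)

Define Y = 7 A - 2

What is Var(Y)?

For Y = aA + b: Var(Y) = a² * Var(A)
Var(A) = 3.0^2 = 9
Var(Y) = 7² * 9 = 49 * 9 = 441

441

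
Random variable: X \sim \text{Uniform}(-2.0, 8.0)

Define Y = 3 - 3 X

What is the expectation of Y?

For Y = -3X + 3:
E[Y] = -3 * E[X] + 3
E[X] = (-2 + 8)/2 = 3
E[Y] = -3 * 3 + 3 = -6

-6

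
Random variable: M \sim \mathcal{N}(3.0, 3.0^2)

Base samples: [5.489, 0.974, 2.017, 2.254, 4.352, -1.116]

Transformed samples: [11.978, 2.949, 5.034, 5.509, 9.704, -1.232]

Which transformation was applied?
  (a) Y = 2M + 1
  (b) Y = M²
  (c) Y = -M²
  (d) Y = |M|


Checking option (a) Y = 2M + 1:
  M = 5.489 -> Y = 11.978 ✓
  M = 0.974 -> Y = 2.949 ✓
  M = 2.017 -> Y = 5.034 ✓
All samples match this transformation.

(a) 2M + 1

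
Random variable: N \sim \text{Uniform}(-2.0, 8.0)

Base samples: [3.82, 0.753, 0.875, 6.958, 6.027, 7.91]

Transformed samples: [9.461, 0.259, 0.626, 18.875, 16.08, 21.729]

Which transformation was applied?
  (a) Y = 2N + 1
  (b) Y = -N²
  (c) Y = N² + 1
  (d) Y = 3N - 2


Checking option (d) Y = 3N - 2:
  N = 3.82 -> Y = 9.461 ✓
  N = 0.753 -> Y = 0.259 ✓
  N = 0.875 -> Y = 0.626 ✓
All samples match this transformation.

(d) 3N - 2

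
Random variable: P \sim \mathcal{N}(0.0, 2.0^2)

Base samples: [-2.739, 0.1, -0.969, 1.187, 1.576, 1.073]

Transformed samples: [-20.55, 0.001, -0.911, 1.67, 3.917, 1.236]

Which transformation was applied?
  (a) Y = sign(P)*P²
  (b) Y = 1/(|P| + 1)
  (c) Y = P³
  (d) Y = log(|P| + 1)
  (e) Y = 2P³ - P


Checking option (c) Y = P³:
  P = -2.739 -> Y = -20.55 ✓
  P = 0.1 -> Y = 0.001 ✓
  P = -0.969 -> Y = -0.911 ✓
All samples match this transformation.

(c) P³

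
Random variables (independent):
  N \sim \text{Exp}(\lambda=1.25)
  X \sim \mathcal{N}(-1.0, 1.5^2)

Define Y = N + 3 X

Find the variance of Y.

For independent RVs: Var(aX + bY) = a²Var(X) + b²Var(Y)
Var(N) = 0.64
Var(X) = 2.25
Var(Y) = 1²*0.64 + 3²*2.25
= 1*0.64 + 9*2.25 = 20.89

20.89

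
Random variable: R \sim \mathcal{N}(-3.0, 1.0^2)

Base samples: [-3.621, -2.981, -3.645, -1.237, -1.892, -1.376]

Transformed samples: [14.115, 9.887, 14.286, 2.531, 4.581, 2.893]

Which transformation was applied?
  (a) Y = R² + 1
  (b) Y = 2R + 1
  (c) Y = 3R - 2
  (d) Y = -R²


Checking option (a) Y = R² + 1:
  R = -3.621 -> Y = 14.115 ✓
  R = -2.981 -> Y = 9.887 ✓
  R = -3.645 -> Y = 14.286 ✓
All samples match this transformation.

(a) R² + 1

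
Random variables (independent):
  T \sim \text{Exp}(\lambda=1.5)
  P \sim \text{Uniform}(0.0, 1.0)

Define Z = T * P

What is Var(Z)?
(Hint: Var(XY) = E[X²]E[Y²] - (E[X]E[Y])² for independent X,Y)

Var(XY) = E[X²]E[Y²] - (E[X]E[Y])²
E[T] = 0.66666667, Var(T) = 0.44444444
E[P] = 0.5, Var(P) = 0.083333333
E[T²] = 0.44444444 + 0.66666667² = 0.88888889
E[P²] = 0.083333333 + 0.5² = 0.33333333
Var(Z) = 0.88888889*0.33333333 - (0.66666667*0.5)²
= 0.2962963 - 0.11111111 = 0.18518519

0.18518519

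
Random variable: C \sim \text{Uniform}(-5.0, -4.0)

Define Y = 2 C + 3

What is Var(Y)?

For Y = aC + b: Var(Y) = a² * Var(C)
Var(C) = (-4 + 5)^2/12 = 0.083333333
Var(Y) = 2² * 0.083333333 = 4 * 0.083333333 = 0.33333333

0.33333333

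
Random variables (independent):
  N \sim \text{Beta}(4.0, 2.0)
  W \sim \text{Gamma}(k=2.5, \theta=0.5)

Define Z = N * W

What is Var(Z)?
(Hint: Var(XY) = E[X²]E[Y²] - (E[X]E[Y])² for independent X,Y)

Var(XY) = E[X²]E[Y²] - (E[X]E[Y])²
E[N] = 0.66666667, Var(N) = 0.031746032
E[W] = 1.25, Var(W) = 0.625
E[N²] = 0.031746032 + 0.66666667² = 0.47619048
E[W²] = 0.625 + 1.25² = 2.1875
Var(Z) = 0.47619048*2.1875 - (0.66666667*1.25)²
= 1.0416667 - 0.69444444 = 0.34722222

0.34722222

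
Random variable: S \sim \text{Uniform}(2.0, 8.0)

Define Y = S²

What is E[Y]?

E[S²] = Var(S) + (E[S])² = 3 + 25 = 28

28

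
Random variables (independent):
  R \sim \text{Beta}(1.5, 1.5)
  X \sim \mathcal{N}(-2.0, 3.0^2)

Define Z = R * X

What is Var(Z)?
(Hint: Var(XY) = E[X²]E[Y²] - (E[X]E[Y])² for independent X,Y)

Var(XY) = E[X²]E[Y²] - (E[X]E[Y])²
E[R] = 0.5, Var(R) = 0.0625
E[X] = -2, Var(X) = 9
E[R²] = 0.0625 + 0.5² = 0.3125
E[X²] = 9 + (-2)² = 13
Var(Z) = 0.3125*13 - (0.5*(-2))²
= 4.0625 - 1 = 3.0625

3.0625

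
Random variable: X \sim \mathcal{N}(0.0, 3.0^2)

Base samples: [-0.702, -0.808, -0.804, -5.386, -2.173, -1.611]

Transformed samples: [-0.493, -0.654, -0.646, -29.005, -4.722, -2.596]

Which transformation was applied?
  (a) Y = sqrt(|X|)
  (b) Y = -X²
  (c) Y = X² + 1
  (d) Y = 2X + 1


Checking option (b) Y = -X²:
  X = -0.702 -> Y = -0.493 ✓
  X = -0.808 -> Y = -0.654 ✓
  X = -0.804 -> Y = -0.646 ✓
All samples match this transformation.

(b) -X²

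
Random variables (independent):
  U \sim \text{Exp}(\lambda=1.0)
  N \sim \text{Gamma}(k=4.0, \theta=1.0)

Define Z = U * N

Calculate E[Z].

For independent RVs: E[XY] = E[X]*E[Y]
E[U] = 1
E[N] = 4
E[Z] = 1 * 4 = 4

4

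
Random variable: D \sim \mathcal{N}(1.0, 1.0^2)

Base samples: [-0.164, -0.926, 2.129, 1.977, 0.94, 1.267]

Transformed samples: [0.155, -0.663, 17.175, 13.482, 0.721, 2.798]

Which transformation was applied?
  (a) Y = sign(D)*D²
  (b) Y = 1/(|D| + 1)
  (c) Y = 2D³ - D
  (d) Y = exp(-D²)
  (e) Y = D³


Checking option (c) Y = 2D³ - D:
  D = -0.164 -> Y = 0.155 ✓
  D = -0.926 -> Y = -0.663 ✓
  D = 2.129 -> Y = 17.175 ✓
All samples match this transformation.

(c) 2D³ - D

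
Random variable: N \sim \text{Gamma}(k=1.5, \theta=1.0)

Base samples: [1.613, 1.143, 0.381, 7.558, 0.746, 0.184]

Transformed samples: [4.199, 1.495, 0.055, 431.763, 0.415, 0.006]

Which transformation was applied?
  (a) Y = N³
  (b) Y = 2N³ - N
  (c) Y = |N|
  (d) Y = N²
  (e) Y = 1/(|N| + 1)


Checking option (a) Y = N³:
  N = 1.613 -> Y = 4.199 ✓
  N = 1.143 -> Y = 1.495 ✓
  N = 0.381 -> Y = 0.055 ✓
All samples match this transformation.

(a) N³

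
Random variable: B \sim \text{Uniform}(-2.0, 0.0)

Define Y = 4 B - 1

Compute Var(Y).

For Y = aB + b: Var(Y) = a² * Var(B)
Var(B) = (0 + 2)^2/12 = 0.33333333
Var(Y) = 4² * 0.33333333 = 16 * 0.33333333 = 5.3333333

5.3333333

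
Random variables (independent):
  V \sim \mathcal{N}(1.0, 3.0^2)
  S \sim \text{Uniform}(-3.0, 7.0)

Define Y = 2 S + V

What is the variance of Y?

For independent RVs: Var(aX + bY) = a²Var(X) + b²Var(Y)
Var(V) = 9
Var(S) = 8.3333333
Var(Y) = 1²*9 + 2²*8.3333333
= 1*9 + 4*8.3333333 = 42.333333

42.333333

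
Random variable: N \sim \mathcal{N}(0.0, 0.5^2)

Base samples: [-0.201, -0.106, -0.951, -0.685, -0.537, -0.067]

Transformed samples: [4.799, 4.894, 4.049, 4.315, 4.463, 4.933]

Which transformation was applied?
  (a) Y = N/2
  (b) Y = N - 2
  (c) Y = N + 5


Checking option (c) Y = N + 5:
  N = -0.201 -> Y = 4.799 ✓
  N = -0.106 -> Y = 4.894 ✓
  N = -0.951 -> Y = 4.049 ✓
All samples match this transformation.

(c) N + 5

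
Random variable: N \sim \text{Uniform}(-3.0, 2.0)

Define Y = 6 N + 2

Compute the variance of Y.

For Y = aN + b: Var(Y) = a² * Var(N)
Var(N) = (2 + 3)^2/12 = 2.0833333
Var(Y) = 6² * 2.0833333 = 36 * 2.0833333 = 75

75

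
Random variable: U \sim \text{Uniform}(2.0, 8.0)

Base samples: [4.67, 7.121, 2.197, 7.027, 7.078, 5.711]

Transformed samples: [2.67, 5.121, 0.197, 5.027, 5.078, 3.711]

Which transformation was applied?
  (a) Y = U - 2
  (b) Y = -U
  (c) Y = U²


Checking option (a) Y = U - 2:
  U = 4.67 -> Y = 2.67 ✓
  U = 7.121 -> Y = 5.121 ✓
  U = 2.197 -> Y = 0.197 ✓
All samples match this transformation.

(a) U - 2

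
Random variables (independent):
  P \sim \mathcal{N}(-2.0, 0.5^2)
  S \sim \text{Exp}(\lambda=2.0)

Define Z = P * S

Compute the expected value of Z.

For independent RVs: E[XY] = E[X]*E[Y]
E[P] = -2
E[S] = 0.5
E[Z] = -2 * 0.5 = -1

-1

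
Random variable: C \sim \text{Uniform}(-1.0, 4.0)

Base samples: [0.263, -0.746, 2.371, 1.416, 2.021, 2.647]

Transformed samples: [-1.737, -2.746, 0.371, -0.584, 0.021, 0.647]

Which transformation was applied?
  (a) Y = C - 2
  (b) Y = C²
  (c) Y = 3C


Checking option (a) Y = C - 2:
  C = 0.263 -> Y = -1.737 ✓
  C = -0.746 -> Y = -2.746 ✓
  C = 2.371 -> Y = 0.371 ✓
All samples match this transformation.

(a) C - 2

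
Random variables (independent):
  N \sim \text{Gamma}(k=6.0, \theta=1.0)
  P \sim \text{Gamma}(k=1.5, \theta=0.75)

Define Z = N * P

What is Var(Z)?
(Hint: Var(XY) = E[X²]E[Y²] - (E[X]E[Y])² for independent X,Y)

Var(XY) = E[X²]E[Y²] - (E[X]E[Y])²
E[N] = 6, Var(N) = 6
E[P] = 1.125, Var(P) = 0.84375
E[N²] = 6 + 6² = 42
E[P²] = 0.84375 + 1.125² = 2.109375
Var(Z) = 42*2.109375 - (6*1.125)²
= 88.59375 - 45.5625 = 43.03125

43.03125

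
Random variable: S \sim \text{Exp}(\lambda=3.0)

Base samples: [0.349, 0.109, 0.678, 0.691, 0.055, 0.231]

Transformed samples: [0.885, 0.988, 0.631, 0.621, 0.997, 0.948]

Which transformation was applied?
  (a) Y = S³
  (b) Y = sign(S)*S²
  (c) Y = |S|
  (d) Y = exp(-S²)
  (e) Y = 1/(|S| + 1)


Checking option (d) Y = exp(-S²):
  S = 0.349 -> Y = 0.885 ✓
  S = 0.109 -> Y = 0.988 ✓
  S = 0.678 -> Y = 0.631 ✓
All samples match this transformation.

(d) exp(-S²)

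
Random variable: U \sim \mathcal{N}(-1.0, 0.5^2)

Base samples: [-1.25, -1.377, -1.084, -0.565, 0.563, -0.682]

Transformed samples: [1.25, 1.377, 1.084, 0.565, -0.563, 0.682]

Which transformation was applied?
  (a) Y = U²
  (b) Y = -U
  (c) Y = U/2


Checking option (b) Y = -U:
  U = -1.25 -> Y = 1.25 ✓
  U = -1.377 -> Y = 1.377 ✓
  U = -1.084 -> Y = 1.084 ✓
All samples match this transformation.

(b) -U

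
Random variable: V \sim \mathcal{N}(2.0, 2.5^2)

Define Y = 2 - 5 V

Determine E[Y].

For Y = -5V + 2:
E[Y] = -5 * E[V] + 2
E[V] = 2.0 = 2
E[Y] = -5 * 2 + 2 = -8

-8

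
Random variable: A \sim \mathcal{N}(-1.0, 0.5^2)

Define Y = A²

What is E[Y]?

E[A²] = Var(A) + (E[A])² = 0.25 + 1 = 1.25

1.25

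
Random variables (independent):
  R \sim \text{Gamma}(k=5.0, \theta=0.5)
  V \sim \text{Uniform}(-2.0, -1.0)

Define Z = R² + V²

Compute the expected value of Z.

E[Z] = E[R²] + E[V²]
E[R²] = Var(R) + E[R]² = 1.25 + 6.25 = 7.5
E[V²] = Var(V) + E[V]² = 0.083333333 + 2.25 = 2.3333333
E[Z] = 7.5 + 2.3333333 = 9.8333333

9.8333333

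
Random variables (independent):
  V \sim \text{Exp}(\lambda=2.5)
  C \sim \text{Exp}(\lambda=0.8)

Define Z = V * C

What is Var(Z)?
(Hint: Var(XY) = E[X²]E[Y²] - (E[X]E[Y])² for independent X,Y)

Var(XY) = E[X²]E[Y²] - (E[X]E[Y])²
E[V] = 0.4, Var(V) = 0.16
E[C] = 1.25, Var(C) = 1.5625
E[V²] = 0.16 + 0.4² = 0.32
E[C²] = 1.5625 + 1.25² = 3.125
Var(Z) = 0.32*3.125 - (0.4*1.25)²
= 1 - 0.25 = 0.75

0.75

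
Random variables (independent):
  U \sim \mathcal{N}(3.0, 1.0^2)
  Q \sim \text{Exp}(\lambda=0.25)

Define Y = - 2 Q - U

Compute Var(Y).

For independent RVs: Var(aX + bY) = a²Var(X) + b²Var(Y)
Var(U) = 1
Var(Q) = 16
Var(Y) = (-1)²*1 + (-2)²*16
= 1*1 + 4*16 = 65

65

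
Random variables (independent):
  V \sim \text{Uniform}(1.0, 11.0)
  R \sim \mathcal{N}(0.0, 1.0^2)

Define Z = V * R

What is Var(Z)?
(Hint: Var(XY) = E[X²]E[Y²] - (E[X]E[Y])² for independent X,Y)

Var(XY) = E[X²]E[Y²] - (E[X]E[Y])²
E[V] = 6, Var(V) = 8.3333333
E[R] = 0, Var(R) = 1
E[V²] = 8.3333333 + 6² = 44.333333
E[R²] = 1 + 0² = 1
Var(Z) = 44.333333*1 - (6*0)²
= 44.333333 - 0 = 44.333333

44.333333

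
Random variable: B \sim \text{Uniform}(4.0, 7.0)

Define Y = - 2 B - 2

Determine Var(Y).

For Y = aB + b: Var(Y) = a² * Var(B)
Var(B) = (7 - 4)^2/12 = 0.75
Var(Y) = (-2)² * 0.75 = 4 * 0.75 = 3

3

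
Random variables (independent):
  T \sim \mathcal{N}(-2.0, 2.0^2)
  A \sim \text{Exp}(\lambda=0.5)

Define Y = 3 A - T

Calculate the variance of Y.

For independent RVs: Var(aX + bY) = a²Var(X) + b²Var(Y)
Var(T) = 4
Var(A) = 4
Var(Y) = (-1)²*4 + 3²*4
= 1*4 + 9*4 = 40

40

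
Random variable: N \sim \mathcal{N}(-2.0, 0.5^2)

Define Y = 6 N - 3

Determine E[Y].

For Y = 6N - 3:
E[Y] = 6 * E[N] - 3
E[N] = -2.0 = -2
E[Y] = 6 * (-2) - 3 = -15

-15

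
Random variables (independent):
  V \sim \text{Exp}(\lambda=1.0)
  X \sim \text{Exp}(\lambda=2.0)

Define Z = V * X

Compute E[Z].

For independent RVs: E[XY] = E[X]*E[Y]
E[V] = 1
E[X] = 0.5
E[Z] = 1 * 0.5 = 0.5

0.5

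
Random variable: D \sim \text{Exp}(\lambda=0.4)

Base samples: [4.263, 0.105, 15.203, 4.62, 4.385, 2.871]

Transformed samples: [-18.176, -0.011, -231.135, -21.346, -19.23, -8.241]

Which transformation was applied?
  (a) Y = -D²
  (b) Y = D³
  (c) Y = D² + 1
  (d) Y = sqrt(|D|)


Checking option (a) Y = -D²:
  D = 4.263 -> Y = -18.176 ✓
  D = 0.105 -> Y = -0.011 ✓
  D = 15.203 -> Y = -231.135 ✓
All samples match this transformation.

(a) -D²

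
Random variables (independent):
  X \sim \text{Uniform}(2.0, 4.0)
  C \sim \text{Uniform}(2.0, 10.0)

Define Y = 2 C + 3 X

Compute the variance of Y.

For independent RVs: Var(aX + bY) = a²Var(X) + b²Var(Y)
Var(X) = 0.33333333
Var(C) = 5.3333333
Var(Y) = 3²*0.33333333 + 2²*5.3333333
= 9*0.33333333 + 4*5.3333333 = 24.333333

24.333333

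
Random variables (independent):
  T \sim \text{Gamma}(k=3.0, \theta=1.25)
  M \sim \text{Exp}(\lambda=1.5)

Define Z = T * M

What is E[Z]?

For independent RVs: E[XY] = E[X]*E[Y]
E[T] = 3.75
E[M] = 0.66666667
E[Z] = 3.75 * 0.66666667 = 2.5

2.5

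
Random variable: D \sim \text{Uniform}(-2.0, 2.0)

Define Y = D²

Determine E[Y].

E[D²] = Var(D) + (E[D])² = 1.3333333 + 0 = 1.3333333

1.3333333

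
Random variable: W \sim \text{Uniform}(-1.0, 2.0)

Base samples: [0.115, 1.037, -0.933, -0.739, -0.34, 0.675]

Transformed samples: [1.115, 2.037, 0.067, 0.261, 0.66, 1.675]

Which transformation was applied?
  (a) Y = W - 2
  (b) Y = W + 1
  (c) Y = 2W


Checking option (b) Y = W + 1:
  W = 0.115 -> Y = 1.115 ✓
  W = 1.037 -> Y = 2.037 ✓
  W = -0.933 -> Y = 0.067 ✓
All samples match this transformation.

(b) W + 1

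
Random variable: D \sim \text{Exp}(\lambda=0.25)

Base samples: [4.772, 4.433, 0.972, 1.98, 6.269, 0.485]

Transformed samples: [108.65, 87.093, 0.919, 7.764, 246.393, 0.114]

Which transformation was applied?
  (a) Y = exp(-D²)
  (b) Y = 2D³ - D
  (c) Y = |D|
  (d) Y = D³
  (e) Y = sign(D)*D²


Checking option (d) Y = D³:
  D = 4.772 -> Y = 108.65 ✓
  D = 4.433 -> Y = 87.093 ✓
  D = 0.972 -> Y = 0.919 ✓
All samples match this transformation.

(d) D³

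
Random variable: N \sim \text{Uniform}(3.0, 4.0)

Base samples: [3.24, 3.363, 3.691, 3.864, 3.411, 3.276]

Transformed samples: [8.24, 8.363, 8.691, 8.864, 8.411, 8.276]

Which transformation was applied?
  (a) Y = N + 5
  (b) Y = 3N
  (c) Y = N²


Checking option (a) Y = N + 5:
  N = 3.24 -> Y = 8.24 ✓
  N = 3.363 -> Y = 8.363 ✓
  N = 3.691 -> Y = 8.691 ✓
All samples match this transformation.

(a) N + 5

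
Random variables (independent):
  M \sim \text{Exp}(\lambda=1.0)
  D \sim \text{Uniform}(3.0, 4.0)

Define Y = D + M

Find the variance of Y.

For independent RVs: Var(aX + bY) = a²Var(X) + b²Var(Y)
Var(M) = 1
Var(D) = 0.083333333
Var(Y) = 1²*1 + 1²*0.083333333
= 1*1 + 1*0.083333333 = 1.0833333

1.0833333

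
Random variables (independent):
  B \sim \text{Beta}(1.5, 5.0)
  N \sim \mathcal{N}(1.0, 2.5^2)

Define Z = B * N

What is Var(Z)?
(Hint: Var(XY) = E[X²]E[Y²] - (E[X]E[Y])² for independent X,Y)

Var(XY) = E[X²]E[Y²] - (E[X]E[Y])²
E[B] = 0.23076923, Var(B) = 0.023668639
E[N] = 1, Var(N) = 6.25
E[B²] = 0.023668639 + 0.23076923² = 0.076923077
E[N²] = 6.25 + 1² = 7.25
Var(Z) = 0.076923077*7.25 - (0.23076923*1)²
= 0.55769231 - 0.053254438 = 0.50443787

0.50443787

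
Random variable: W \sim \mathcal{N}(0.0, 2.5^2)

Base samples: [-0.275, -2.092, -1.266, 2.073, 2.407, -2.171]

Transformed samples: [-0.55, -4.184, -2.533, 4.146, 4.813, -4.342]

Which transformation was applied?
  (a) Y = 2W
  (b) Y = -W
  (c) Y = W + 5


Checking option (a) Y = 2W:
  W = -0.275 -> Y = -0.55 ✓
  W = -2.092 -> Y = -4.184 ✓
  W = -1.266 -> Y = -2.533 ✓
All samples match this transformation.

(a) 2W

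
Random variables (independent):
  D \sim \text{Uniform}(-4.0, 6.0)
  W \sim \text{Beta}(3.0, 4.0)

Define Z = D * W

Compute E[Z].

For independent RVs: E[XY] = E[X]*E[Y]
E[D] = 1
E[W] = 0.42857143
E[Z] = 1 * 0.42857143 = 0.42857143

0.42857143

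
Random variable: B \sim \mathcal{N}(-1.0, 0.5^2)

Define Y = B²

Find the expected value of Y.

E[B²] = Var(B) + (E[B])² = 0.25 + 1 = 1.25

1.25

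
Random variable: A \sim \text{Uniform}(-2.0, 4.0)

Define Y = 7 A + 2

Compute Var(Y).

For Y = aA + b: Var(Y) = a² * Var(A)
Var(A) = (4 + 2)^2/12 = 3
Var(Y) = 7² * 3 = 49 * 3 = 147

147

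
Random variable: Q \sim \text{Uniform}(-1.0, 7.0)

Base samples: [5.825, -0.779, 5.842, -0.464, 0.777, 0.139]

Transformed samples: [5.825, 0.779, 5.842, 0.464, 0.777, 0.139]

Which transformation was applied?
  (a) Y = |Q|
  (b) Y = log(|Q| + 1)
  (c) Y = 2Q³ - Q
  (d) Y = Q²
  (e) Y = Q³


Checking option (a) Y = |Q|:
  Q = 5.825 -> Y = 5.825 ✓
  Q = -0.779 -> Y = 0.779 ✓
  Q = 5.842 -> Y = 5.842 ✓
All samples match this transformation.

(a) |Q|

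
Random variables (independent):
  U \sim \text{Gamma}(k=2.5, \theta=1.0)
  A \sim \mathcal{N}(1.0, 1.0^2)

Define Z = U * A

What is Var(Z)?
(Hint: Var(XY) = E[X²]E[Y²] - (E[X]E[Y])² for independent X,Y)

Var(XY) = E[X²]E[Y²] - (E[X]E[Y])²
E[U] = 2.5, Var(U) = 2.5
E[A] = 1, Var(A) = 1
E[U²] = 2.5 + 2.5² = 8.75
E[A²] = 1 + 1² = 2
Var(Z) = 8.75*2 - (2.5*1)²
= 17.5 - 6.25 = 11.25

11.25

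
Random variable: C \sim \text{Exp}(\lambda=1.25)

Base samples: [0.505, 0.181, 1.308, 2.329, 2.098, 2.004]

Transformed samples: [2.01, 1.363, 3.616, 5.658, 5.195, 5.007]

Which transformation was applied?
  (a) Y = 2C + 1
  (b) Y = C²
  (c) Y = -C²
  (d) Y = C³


Checking option (a) Y = 2C + 1:
  C = 0.505 -> Y = 2.01 ✓
  C = 0.181 -> Y = 1.363 ✓
  C = 1.308 -> Y = 3.616 ✓
All samples match this transformation.

(a) 2C + 1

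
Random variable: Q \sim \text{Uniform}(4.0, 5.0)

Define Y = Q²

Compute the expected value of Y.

E[Q²] = Var(Q) + (E[Q])² = 0.083333333 + 20.25 = 20.333333

20.333333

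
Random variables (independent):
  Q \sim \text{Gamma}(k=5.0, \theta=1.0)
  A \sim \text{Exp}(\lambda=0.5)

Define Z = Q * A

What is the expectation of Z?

For independent RVs: E[XY] = E[X]*E[Y]
E[Q] = 5
E[A] = 2
E[Z] = 5 * 2 = 10

10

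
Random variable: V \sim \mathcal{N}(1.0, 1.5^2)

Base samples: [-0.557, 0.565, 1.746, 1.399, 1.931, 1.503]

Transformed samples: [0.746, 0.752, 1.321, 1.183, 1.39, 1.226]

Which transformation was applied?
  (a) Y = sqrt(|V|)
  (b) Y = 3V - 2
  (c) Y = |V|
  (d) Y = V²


Checking option (a) Y = sqrt(|V|):
  V = -0.557 -> Y = 0.746 ✓
  V = 0.565 -> Y = 0.752 ✓
  V = 1.746 -> Y = 1.321 ✓
All samples match this transformation.

(a) sqrt(|V|)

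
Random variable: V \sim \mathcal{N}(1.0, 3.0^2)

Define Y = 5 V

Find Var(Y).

For Y = aV + b: Var(Y) = a² * Var(V)
Var(V) = 3.0^2 = 9
Var(Y) = 5² * 9 = 25 * 9 = 225

225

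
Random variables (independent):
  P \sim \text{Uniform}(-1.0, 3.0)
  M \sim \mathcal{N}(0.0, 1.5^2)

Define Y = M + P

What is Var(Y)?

For independent RVs: Var(aX + bY) = a²Var(X) + b²Var(Y)
Var(P) = 1.3333333
Var(M) = 2.25
Var(Y) = 1²*1.3333333 + 1²*2.25
= 1*1.3333333 + 1*2.25 = 3.5833333

3.5833333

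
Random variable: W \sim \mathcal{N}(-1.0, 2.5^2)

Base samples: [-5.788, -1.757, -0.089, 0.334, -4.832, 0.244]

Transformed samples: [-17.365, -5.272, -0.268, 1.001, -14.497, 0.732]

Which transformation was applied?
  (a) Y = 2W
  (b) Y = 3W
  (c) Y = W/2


Checking option (b) Y = 3W:
  W = -5.788 -> Y = -17.365 ✓
  W = -1.757 -> Y = -5.272 ✓
  W = -0.089 -> Y = -0.268 ✓
All samples match this transformation.

(b) 3W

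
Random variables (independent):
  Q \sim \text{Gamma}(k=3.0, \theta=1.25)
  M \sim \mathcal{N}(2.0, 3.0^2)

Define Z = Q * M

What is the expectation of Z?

For independent RVs: E[XY] = E[X]*E[Y]
E[Q] = 3.75
E[M] = 2
E[Z] = 3.75 * 2 = 7.5

7.5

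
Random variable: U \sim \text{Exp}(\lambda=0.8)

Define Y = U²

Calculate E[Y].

E[U²] = Var(U) + (E[U])² = 1.5625 + 1.5625 = 3.125

3.125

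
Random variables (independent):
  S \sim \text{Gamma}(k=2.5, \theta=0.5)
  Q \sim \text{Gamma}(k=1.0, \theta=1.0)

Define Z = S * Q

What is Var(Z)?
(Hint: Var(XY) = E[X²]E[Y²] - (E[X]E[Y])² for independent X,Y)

Var(XY) = E[X²]E[Y²] - (E[X]E[Y])²
E[S] = 1.25, Var(S) = 0.625
E[Q] = 1, Var(Q) = 1
E[S²] = 0.625 + 1.25² = 2.1875
E[Q²] = 1 + 1² = 2
Var(Z) = 2.1875*2 - (1.25*1)²
= 4.375 - 1.5625 = 2.8125

2.8125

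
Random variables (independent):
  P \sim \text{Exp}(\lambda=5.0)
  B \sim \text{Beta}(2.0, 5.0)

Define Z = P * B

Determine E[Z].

For independent RVs: E[XY] = E[X]*E[Y]
E[P] = 0.2
E[B] = 0.28571429
E[Z] = 0.2 * 0.28571429 = 0.057142857

0.057142857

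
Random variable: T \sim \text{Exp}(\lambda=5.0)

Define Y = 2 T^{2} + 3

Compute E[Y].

E[Y] = 2*E[T²] + 3
E[T] = 0.2
E[T²] = Var(T) + (E[T])² = 0.04 + 0.04 = 0.08
E[Y] = 2*0.08 + 3 = 3.16

3.16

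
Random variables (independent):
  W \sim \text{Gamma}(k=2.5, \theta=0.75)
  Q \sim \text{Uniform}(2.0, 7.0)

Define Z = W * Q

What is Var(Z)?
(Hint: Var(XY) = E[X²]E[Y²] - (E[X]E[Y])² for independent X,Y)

Var(XY) = E[X²]E[Y²] - (E[X]E[Y])²
E[W] = 1.875, Var(W) = 1.40625
E[Q] = 4.5, Var(Q) = 2.0833333
E[W²] = 1.40625 + 1.875² = 4.921875
E[Q²] = 2.0833333 + 4.5² = 22.333333
Var(Z) = 4.921875*22.333333 - (1.875*4.5)²
= 109.92188 - 71.191406 = 38.730469

38.730469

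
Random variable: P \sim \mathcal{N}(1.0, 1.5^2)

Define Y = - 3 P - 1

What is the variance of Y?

For Y = aP + b: Var(Y) = a² * Var(P)
Var(P) = 1.5^2 = 2.25
Var(Y) = (-3)² * 2.25 = 9 * 2.25 = 20.25

20.25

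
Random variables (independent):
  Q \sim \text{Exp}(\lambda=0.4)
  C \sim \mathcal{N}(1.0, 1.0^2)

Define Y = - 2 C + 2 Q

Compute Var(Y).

For independent RVs: Var(aX + bY) = a²Var(X) + b²Var(Y)
Var(Q) = 6.25
Var(C) = 1
Var(Y) = 2²*6.25 + (-2)²*1
= 4*6.25 + 4*1 = 29

29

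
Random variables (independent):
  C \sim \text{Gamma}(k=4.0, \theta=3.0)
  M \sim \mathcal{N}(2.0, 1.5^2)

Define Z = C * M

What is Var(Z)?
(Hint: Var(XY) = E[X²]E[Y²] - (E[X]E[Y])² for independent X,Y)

Var(XY) = E[X²]E[Y²] - (E[X]E[Y])²
E[C] = 12, Var(C) = 36
E[M] = 2, Var(M) = 2.25
E[C²] = 36 + 12² = 180
E[M²] = 2.25 + 2² = 6.25
Var(Z) = 180*6.25 - (12*2)²
= 1125 - 576 = 549

549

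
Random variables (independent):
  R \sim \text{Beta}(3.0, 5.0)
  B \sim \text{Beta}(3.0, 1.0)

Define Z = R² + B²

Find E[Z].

E[Z] = E[R²] + E[B²]
E[R²] = Var(R) + E[R]² = 0.026041667 + 0.140625 = 0.16666667
E[B²] = Var(B) + E[B]² = 0.0375 + 0.5625 = 0.6
E[Z] = 0.16666667 + 0.6 = 0.76666667

0.76666667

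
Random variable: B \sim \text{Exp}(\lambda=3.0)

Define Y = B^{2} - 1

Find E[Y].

E[Y] = 1*E[B²] - 1
E[B] = 0.33333333
E[B²] = Var(B) + (E[B])² = 0.11111111 + 0.11111111 = 0.22222222
E[Y] = 1*0.22222222 - 1 = -0.77777778

-0.77777778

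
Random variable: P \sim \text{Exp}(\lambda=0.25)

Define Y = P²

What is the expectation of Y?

E[P²] = Var(P) + (E[P])² = 16 + 16 = 32

32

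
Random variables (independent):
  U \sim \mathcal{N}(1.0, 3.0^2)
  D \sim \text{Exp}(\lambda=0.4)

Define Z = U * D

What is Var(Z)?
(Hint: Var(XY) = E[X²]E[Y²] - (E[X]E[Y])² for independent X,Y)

Var(XY) = E[X²]E[Y²] - (E[X]E[Y])²
E[U] = 1, Var(U) = 9
E[D] = 2.5, Var(D) = 6.25
E[U²] = 9 + 1² = 10
E[D²] = 6.25 + 2.5² = 12.5
Var(Z) = 10*12.5 - (1*2.5)²
= 125 - 6.25 = 118.75

118.75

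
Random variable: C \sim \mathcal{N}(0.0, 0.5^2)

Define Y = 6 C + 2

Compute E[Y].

For Y = 6C + 2:
E[Y] = 6 * E[C] + 2
E[C] = 0.0 = 0
E[Y] = 6 * 0 + 2 = 2

2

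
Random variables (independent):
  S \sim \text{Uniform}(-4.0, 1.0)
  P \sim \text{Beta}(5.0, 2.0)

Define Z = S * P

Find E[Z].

For independent RVs: E[XY] = E[X]*E[Y]
E[S] = -1.5
E[P] = 0.71428571
E[Z] = -1.5 * 0.71428571 = -1.0714286

-1.0714286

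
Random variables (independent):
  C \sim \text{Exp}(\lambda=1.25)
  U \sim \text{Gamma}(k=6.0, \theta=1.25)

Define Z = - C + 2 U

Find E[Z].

E[Z] = -1*E[C] + 2*E[U]
E[C] = 0.8
E[U] = 7.5
E[Z] = -1*0.8 + 2*7.5 = 14.2

14.2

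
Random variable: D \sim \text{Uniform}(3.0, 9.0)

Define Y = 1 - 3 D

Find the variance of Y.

For Y = aD + b: Var(Y) = a² * Var(D)
Var(D) = (9 - 3)^2/12 = 3
Var(Y) = (-3)² * 3 = 9 * 3 = 27

27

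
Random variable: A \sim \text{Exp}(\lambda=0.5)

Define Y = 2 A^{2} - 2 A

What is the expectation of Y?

E[Y] = 2*E[A²] - 2*E[A]
E[A] = 2
E[A²] = Var(A) + (E[A])² = 4 + 4 = 8
E[Y] = 2*8 - 2*2 = 12

12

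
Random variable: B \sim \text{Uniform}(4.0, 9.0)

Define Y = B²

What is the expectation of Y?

E[B²] = Var(B) + (E[B])² = 2.0833333 + 42.25 = 44.333333

44.333333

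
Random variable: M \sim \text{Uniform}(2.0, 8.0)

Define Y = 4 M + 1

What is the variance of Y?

For Y = aM + b: Var(Y) = a² * Var(M)
Var(M) = (8 - 2)^2/12 = 3
Var(Y) = 4² * 3 = 16 * 3 = 48

48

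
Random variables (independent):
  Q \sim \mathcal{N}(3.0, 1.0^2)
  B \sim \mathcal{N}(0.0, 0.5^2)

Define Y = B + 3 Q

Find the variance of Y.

For independent RVs: Var(aX + bY) = a²Var(X) + b²Var(Y)
Var(Q) = 1
Var(B) = 0.25
Var(Y) = 3²*1 + 1²*0.25
= 9*1 + 1*0.25 = 9.25

9.25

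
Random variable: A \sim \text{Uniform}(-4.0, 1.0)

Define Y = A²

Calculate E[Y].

E[A²] = Var(A) + (E[A])² = 2.0833333 + 2.25 = 4.3333333

4.3333333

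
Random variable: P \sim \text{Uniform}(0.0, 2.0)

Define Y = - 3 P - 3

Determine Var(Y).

For Y = aP + b: Var(Y) = a² * Var(P)
Var(P) = (2 - 0)^2/12 = 0.33333333
Var(Y) = (-3)² * 0.33333333 = 9 * 0.33333333 = 3

3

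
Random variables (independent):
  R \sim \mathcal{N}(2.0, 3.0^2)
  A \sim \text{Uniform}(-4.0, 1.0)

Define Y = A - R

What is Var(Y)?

For independent RVs: Var(aX + bY) = a²Var(X) + b²Var(Y)
Var(R) = 9
Var(A) = 2.0833333
Var(Y) = (-1)²*9 + 1²*2.0833333
= 1*9 + 1*2.0833333 = 11.083333

11.083333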